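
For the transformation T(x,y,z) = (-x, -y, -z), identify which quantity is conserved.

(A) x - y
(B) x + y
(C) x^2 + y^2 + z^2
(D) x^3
C

Apply T(x,y,z) = (-x, -y, -z) to each option, i.e. replace (x, y, z) by the transformed coordinates.
Substitute the transformed coordinates into each option and compare with the original:
(A) x - y  ->  (-x) - (-y) = -x + y   [differs from x - y: not invariant]
(B) x + y  ->  (-x) + (-y) = -x - y   [differs from x + y: not invariant]
(C) x^2 + y^2 + z^2  ->  (-x)^2 + (-y)^2 + (-z)^2 = x^2 + y^2 + z^2   [equals x^2 + y^2 + z^2: invariant]
(D) x^3  ->  (-x)^3 = -x^3   [differs from x^3: not invariant]

Only option (C), x^2 + y^2 + z^2, is unchanged by the transformation.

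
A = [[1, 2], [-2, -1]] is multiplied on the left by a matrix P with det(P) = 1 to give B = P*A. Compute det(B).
3

By the multiplicative property of determinants, det(B) = det(P*A) = det(P) * det(A) = det(A),
so the determinant is invariant under multiplication by any determinant-1 matrix; we just need det(A).

det(A) = (1)(-1) - (2)(-2) = -1 - (-4) = 3

Therefore det(B) = 1 * 3 = 3.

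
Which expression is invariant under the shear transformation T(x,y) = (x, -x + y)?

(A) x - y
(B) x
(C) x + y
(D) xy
B

Under the shear T(x,y) = (x, -x + y):
Substitute the transformed coordinates into each option and compare with the original:
(A) x - y  ->  (x) - (-x + y) = 2x - y   [differs from x - y: not invariant]
(B) x  ->  (x) = x   [equals x: invariant]
(C) x + y  ->  (x) + (-x + y) = y   [differs from x + y: not invariant]
(D) xy  ->  (x)(-x + y) = -x^2 + xy   [differs from xy: not invariant]

Only option (B), x, is unchanged by the transformation.
A vertical shear moves points parallel to the y-axis, so the x-coordinate (and any function of x alone) is unchanged.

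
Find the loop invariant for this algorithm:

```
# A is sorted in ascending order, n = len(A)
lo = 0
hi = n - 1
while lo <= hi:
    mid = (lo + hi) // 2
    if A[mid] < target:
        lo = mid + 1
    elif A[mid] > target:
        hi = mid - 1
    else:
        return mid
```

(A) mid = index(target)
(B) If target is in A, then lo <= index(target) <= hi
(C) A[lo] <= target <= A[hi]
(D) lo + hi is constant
B

A loop invariant must hold before the first iteration and be re-established by every execution of the body.

(B) If target is in A, then lo <= index(target) <= hi: Before the loop [lo, hi] = [0, n-1] covers every index. When A[mid] < target, sortedness puts target strictly to the right of mid, so setting lo = mid + 1 keeps index(target) in [lo, hi]; symmetrically for hi = mid - 1. Hence 'if target is in A then lo <= index(target) <= hi' holds after every iteration, and when lo > hi it proves target is absent.

The other options fail:
(A) mid = index(target): mid is just the current probe; it equals index(target) only on the iteration that returns.
(C) A[lo] <= target <= A[hi]: fails when target is not in A (e.g. target < A[0] already violates it before the loop), so it is not maintained in general.
(D) lo + hi is constant: each iteration moves exactly one of lo, hi, so lo + hi changes (e.g. 0 + (n-1) becomes (mid+1) + (n-1)).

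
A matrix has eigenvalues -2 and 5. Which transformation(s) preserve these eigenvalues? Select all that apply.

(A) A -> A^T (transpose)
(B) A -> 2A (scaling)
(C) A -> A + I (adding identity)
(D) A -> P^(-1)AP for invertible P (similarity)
A and D

Eigenvalues are preserved by:
1. Similarity transformations: A -> P^(-1)AP (same characteristic polynomial)
2. Transpose: A^T has the same eigenvalues as A

Eigenvalues are NOT preserved by:
- Adding identity: eigenvalues become -2+1, 5+1
- Scaling: eigenvalues become -4, 10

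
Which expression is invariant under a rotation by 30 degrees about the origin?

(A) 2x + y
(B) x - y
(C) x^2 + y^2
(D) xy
C

A rotation by 30 degrees sends (x, y) to (sqrt(3)x/2 - y/2, x/2 + sqrt(3)y/2).
Substitute the transformed coordinates into each option and compare with the original:
(A) 2x + y  ->  2(sqrt(3)x/2 - y/2) + (x/2 + sqrt(3)y/2) = x/2 + sqrt(3)x - y + sqrt(3)y/2   [differs from 2x + y: not invariant]
(B) x - y  ->  (sqrt(3)x/2 - y/2) - (x/2 + sqrt(3)y/2) = -x/2 + sqrt(3)x/2 - sqrt(3)y/2 - y/2   [differs from x - y: not invariant]
(C) x^2 + y^2  ->  (sqrt(3)x/2 - y/2)^2 + (x/2 + sqrt(3)y/2)^2 = x^2 + y^2   [equals x^2 + y^2: invariant]
(D) xy  ->  (sqrt(3)x/2 - y/2)(x/2 + sqrt(3)y/2) = sqrt(3)x^2/4 + xy/2 - sqrt(3)y^2/4   [differs from xy: not invariant]

Only option (C), x^2 + y^2, is unchanged by the transformation.
Geometrically, x^2 + y^2 is the squared distance from the origin, which every rotation about the origin preserves.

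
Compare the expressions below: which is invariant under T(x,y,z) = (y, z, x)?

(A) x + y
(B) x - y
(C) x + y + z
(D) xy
C

Apply T(x,y,z) = (y, z, x) to each option, i.e. replace (x, y, z) by the transformed coordinates.
Substitute the transformed coordinates into each option and compare with the original:
(A) x + y  ->  (y) + (z) = y + z   [differs from x + y: not invariant]
(B) x - y  ->  (y) - (z) = y - z   [differs from x - y: not invariant]
(C) x + y + z  ->  (y) + (z) + (x) = x + y + z   [equals x + y + z: invariant]
(D) xy  ->  (y)(z) = yz   [differs from xy: not invariant]

Only option (C), x + y + z, is unchanged by the transformation.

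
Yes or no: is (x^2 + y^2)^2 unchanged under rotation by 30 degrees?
Yes

Applying rotation by 30 degrees: x' = x*cos(30 degrees) - y*sin(30 degrees) = sqrt(3)x/2 - y/2, y' = x*sin(30 degrees) + y*cos(30 degrees) = x/2 + sqrt(3)y/2

Substituting into (x^2 + y^2)^2:
((sqrt(3)x/2 - y/2)^2 + (x/2 + sqrt(3)y/2)^2)^2
= x^4 + 2x^2y^2 + y^4 = (x^2 + y^2)^2

This equals the original expression (x^2 + y^2)^2, so it IS invariant.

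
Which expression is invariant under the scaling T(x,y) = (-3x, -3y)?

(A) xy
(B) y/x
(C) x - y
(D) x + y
B

Under the uniform scaling T(x,y) = (-3x, -3y):
Substitute the transformed coordinates into each option and compare with the original:
(A) xy  ->  (-3x)(-3y) = 9xy   [differs from xy: not invariant]
(B) y/x  ->  (-3y)/(-3x) = y/x   [equals y/x: invariant]
(C) x - y  ->  (-3x) - (-3y) = -3x + 3y   [differs from x - y: not invariant]
(D) x + y  ->  (-3x) + (-3y) = -3x - 3y   [differs from x + y: not invariant]

Only option (B), y/x, is unchanged by the transformation.
The common factor -3 cancels in a ratio of coordinates, while sums, products and sums of squares pick up factors of -3 or 9.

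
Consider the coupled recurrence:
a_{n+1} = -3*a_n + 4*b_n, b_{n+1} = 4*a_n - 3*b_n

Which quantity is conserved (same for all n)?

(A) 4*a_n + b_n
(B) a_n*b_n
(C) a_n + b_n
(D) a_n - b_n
C

Replace a_n by a_{n+1} = -3*a_n + 4*b_n and b_n by b_{n+1} = 4*a_n - 3*b_n in each option and simplify:
(A) 4*a_n + b_n  ->  4*(-3*a_n + 4*b_n) + (4*a_n - 3*b_n) = -8*a_n + 13*b_n   [not conserved]
(B) a_n*b_n  ->  (-3*a_n + 4*b_n)*(4*a_n - 3*b_n) = -12*a_n^2 + 25*a_n*b_n - 12*b_n^2   [not conserved]
(C) a_n + b_n  ->  (-3*a_n + 4*b_n) + (4*a_n - 3*b_n) = a_n + b_n   [conserved]
(D) a_n - b_n  ->  (-3*a_n + 4*b_n) - (4*a_n - 3*b_n) = -7*a_n + 7*b_n   [not conserved]

Only (C) a_n + b_n returns to itself after one step, so it is the conserved quantity.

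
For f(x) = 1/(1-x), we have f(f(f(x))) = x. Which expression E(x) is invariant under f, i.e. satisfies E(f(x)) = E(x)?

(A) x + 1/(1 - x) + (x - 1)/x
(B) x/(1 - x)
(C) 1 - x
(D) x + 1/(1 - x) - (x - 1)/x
A

Replace x by f(x) = 1/(1 - x) in each option and simplify. As a quick numerical cross-check, also compare E(4) with E(f(4)) = E(-1/3).

(A) x + 1/(1 - x) + (x - 1)/x  ->  (1/(1 - x)) + 1/(1 - (1/(1 - x))) + ((1/(1 - x)) - 1)/(1/(1 - x)), which simplifies back to x + 1/(1 - x) + (x - 1)/x; check: E(4) = 53/12, E(-1/3) = 53/12.   [invariant]
(B) x/(1 - x)  ->  (1/(1 - x))/(1 - (1/(1 - x))) = -1/x; check: E(4) = -4/3 but E(-1/3) = -1/4.   [not invariant]
(C) 1 - x  ->  1 - (1/(1 - x)) = x/(x - 1); check: E(4) = -3 but E(-1/3) = 4/3.   [not invariant]
(D) x + 1/(1 - x) - (x - 1)/x  ->  (1/(1 - x)) + 1/(1 - (1/(1 - x))) - ((1/(1 - x)) - 1)/(1/(1 - x)) = (x^2(1 - x) - x + (x - 1)^2)/(x(x - 1)); check: E(4) = 35/12 but E(-1/3) = -43/12.   [not invariant]

Only (A) is unchanged. Indeed f(f(x)) = 1/(1 - 1/(1-x)) = (1-x)/(-x) = (x-1)/x, so E(x) = x + f(x) + f(f(x)) is the sum over the whole 3-cycle; applying f just permutes the three terms cyclically (x -> f(x) -> f(f(x)) -> x), leaving the sum unchanged.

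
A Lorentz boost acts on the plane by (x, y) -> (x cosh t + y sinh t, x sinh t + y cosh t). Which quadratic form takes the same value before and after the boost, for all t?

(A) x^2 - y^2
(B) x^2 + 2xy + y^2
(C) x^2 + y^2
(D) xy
A

Write x' = x cosh t + y sinh t, y' = x sinh t + y cosh t and substitute into each option:
(A) x^2 - y^2: (x cosh t + y sinh t)^2 - (x sinh t + y cosh t)^2 = x^2(cosh^2 t - sinh^2 t) + 2xy(cosh t sinh t - sinh t cosh t) + y^2(sinh^2 t - cosh^2 t) = x^2 - y^2   [invariant, using cosh^2 t - sinh^2 t = 1]
(B) x^2 + 2xy + y^2: (x' + y')^2 with x' + y' = (x + y)(cosh t + sinh t) = (x + y)e^t, so it becomes (x + y)^2 e^(2t)   [not invariant for t != 0]
(C) x^2 + y^2: (x cosh t + y sinh t)^2 + (x sinh t + y cosh t)^2 = (x^2 + y^2)(cosh^2 t + sinh^2 t) + 4xy sinh t cosh t = (x^2 + y^2) cosh 2t + 2xy sinh 2t   [not invariant for t != 0]
(D) xy: (x cosh t + y sinh t)(x sinh t + y cosh t) = xy(cosh^2 t + sinh^2 t) + (x^2 + y^2) sinh t cosh t = xy cosh 2t + (x^2 + y^2)(sinh 2t)/2   [not invariant for t != 0]

Only (A) x^2 - y^2 is unchanged; it is the Minkowski form preserved by Lorentz boosts, just as x^2 + y^2 is preserved by ordinary rotations.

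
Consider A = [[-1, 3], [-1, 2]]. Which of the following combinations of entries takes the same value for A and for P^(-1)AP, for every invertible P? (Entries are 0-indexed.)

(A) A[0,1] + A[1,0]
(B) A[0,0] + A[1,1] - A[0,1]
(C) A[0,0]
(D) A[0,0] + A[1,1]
D

A[0,0] + A[1,1] is the trace of A. By the cyclic property of the trace, tr(P^(-1)AP) = tr(APP^(-1)) = tr(A), so it is the same for every matrix similar to A.

The other combinations are not similarity invariants. For example, take P = [[1, 2], [0, 1]] (det P = 1), so P^(-1) = [[1, -2], [0, 1]] and
B = P^(-1)AP = [[1, 1], [-1, 0]].
Evaluating each option on A and on B:
(A) A[0,1] + A[1,0]: 2 for A, 0 for B -> changes
(B) A[0,0] + A[1,1] - A[0,1]: -2 for A, 0 for B -> changes
(C) A[0,0]: -1 for A, 1 for B -> changes
(D) A[0,0] + A[1,1]: 1 for A, 1 for B -> unchanged

Only (D) A[0,0] + A[1,1] = 1 survives (and it does so for every P, not just this one), so it is the invariant.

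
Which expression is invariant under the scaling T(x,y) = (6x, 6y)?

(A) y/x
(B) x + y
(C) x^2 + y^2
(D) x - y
A

Under the uniform scaling T(x,y) = (6x, 6y):
Substitute the transformed coordinates into each option and compare with the original:
(A) y/x  ->  (6y)/(6x) = y/x   [equals y/x: invariant]
(B) x + y  ->  (6x) + (6y) = 6x + 6y   [differs from x + y: not invariant]
(C) x^2 + y^2  ->  (6x)^2 + (6y)^2 = 36x^2 + 36y^2   [differs from x^2 + y^2: not invariant]
(D) x - y  ->  (6x) - (6y) = 6x - 6y   [differs from x - y: not invariant]

Only option (A), y/x, is unchanged by the transformation.
The common factor 6 cancels in a ratio of coordinates, while sums, products and sums of squares pick up factors of 6 or 36.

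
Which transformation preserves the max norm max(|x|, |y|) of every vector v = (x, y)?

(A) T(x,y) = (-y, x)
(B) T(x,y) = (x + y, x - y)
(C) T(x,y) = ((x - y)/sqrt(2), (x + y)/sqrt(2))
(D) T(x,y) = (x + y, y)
A

A transformation preserves a norm if ||T(v)|| = ||v|| for every v; a single vector where the norm changes rules an option out.

(A) T(x,y) = (-y, x): preserves the norm -- it only permutes the coordinates and/or flips signs, which leaves max(|x|, |y|) unchanged.
(B) T(x,y) = (x + y, x - y): v = (1, 1) has norm max(|1|, |1|) = 1, but T(v) = (2, 0) has norm 2 -- not preserved.
(C) T(x,y) = ((x - y)/sqrt(2), (x + y)/sqrt(2)): v = (1, 0) has norm max(|1|, |0|) = 1, but T(v) = (sqrt(2)/2, sqrt(2)/2) has norm sqrt(2)/2 -- not preserved.
(D) T(x,y) = (x + y, y): v = (1, 1) has norm max(|1|, |1|) = 1, but T(v) = (2, 1) has norm 2 -- not preserved.

Therefore the answer is (A).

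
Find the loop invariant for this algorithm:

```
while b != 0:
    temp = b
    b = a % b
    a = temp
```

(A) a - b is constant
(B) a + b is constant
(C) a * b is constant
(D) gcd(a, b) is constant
D

A loop invariant must hold before the first iteration and be re-established by every execution of the body.

(D) gcd(a, b) is constant: One iteration replaces (a, b) by (b, a mod b). Since a mod b = a - q*b for an integer q, any common divisor of a and b divides b and a mod b, and conversely; hence gcd(b, a mod b) = gcd(a, b). For instance (13, 7) -> (7, 6) keeps gcd = 1. At exit b = 0 and a = gcd of the original inputs.

The other options fail:
(A) a - b is constant: e.g. (a, b) = (13, 7) -> (7, 6): the difference goes from 6 to 1.
(B) a + b is constant: e.g. (a, b) = (13, 7) -> (7, 6): the sum goes from 20 to 13.
(C) a * b is constant: e.g. (a, b) = (13, 7) -> (7, 6): the product goes from 91 to 42.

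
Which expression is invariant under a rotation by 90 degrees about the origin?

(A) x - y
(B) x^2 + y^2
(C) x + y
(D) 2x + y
B

A rotation by 90 degrees sends (x, y) to (-y, x).
Substitute the transformed coordinates into each option and compare with the original:
(A) x - y  ->  (-y) - (x) = -x - y   [differs from x - y: not invariant]
(B) x^2 + y^2  ->  (-y)^2 + (x)^2 = x^2 + y^2   [equals x^2 + y^2: invariant]
(C) x + y  ->  (-y) + (x) = x - y   [differs from x + y: not invariant]
(D) 2x + y  ->  2(-y) + (x) = x - 2y   [differs from 2x + y: not invariant]

Only option (B), x^2 + y^2, is unchanged by the transformation.
Geometrically, x^2 + y^2 is the squared distance from the origin, which every rotation about the origin preserves.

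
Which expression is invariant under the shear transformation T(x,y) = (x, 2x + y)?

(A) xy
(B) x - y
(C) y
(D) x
D

Under the shear T(x,y) = (x, 2x + y):
Substitute the transformed coordinates into each option and compare with the original:
(A) xy  ->  (x)(2x + y) = 2x^2 + xy   [differs from xy: not invariant]
(B) x - y  ->  (x) - (2x + y) = -x - y   [differs from x - y: not invariant]
(C) y  ->  (2x + y) = 2x + y   [differs from y: not invariant]
(D) x  ->  (x) = x   [equals x: invariant]

Only option (D), x, is unchanged by the transformation.
A vertical shear moves points parallel to the y-axis, so the x-coordinate (and any function of x alone) is unchanged.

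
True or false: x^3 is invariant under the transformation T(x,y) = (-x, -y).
False

Substitute T(x,y) = (-x, -y) into the expression and compare with the original.

Original: x^3
After applying T: (-x)^3 = -x^3

This differs from the original x^3 (difference: -2x^3), so the expression is NOT invariant.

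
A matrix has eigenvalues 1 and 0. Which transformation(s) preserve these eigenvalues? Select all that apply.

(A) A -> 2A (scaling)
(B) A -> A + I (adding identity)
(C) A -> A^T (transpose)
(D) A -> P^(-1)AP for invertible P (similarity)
C and D

Eigenvalues are preserved by:
1. Similarity transformations: A -> P^(-1)AP (same characteristic polynomial)
2. Transpose: A^T has the same eigenvalues as A

Eigenvalues are NOT preserved by:
- Adding identity: eigenvalues become 1+1, 0+1
- Scaling: eigenvalues become 2, 0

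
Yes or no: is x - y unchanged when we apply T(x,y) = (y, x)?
No

Substitute T(x,y) = (y, x) into the expression and compare with the original.

Original: x - y
After applying T: (y) - (x) = -x + y

This differs from the original x - y (difference: -2x + 2y), so the expression is NOT invariant.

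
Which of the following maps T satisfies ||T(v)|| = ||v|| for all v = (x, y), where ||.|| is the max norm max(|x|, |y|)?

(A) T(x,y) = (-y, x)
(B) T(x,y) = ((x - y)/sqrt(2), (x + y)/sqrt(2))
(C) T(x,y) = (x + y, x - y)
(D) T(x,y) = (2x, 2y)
A

A transformation preserves a norm if ||T(v)|| = ||v|| for every v; a single vector where the norm changes rules an option out.

(A) T(x,y) = (-y, x): preserves the norm -- it only permutes the coordinates and/or flips signs, which leaves max(|x|, |y|) unchanged.
(B) T(x,y) = ((x - y)/sqrt(2), (x + y)/sqrt(2)): v = (1, 0) has norm max(|1|, |0|) = 1, but T(v) = (sqrt(2)/2, sqrt(2)/2) has norm sqrt(2)/2 -- not preserved.
(C) T(x,y) = (x + y, x - y): v = (1, 1) has norm max(|1|, |1|) = 1, but T(v) = (2, 0) has norm 2 -- not preserved.
(D) T(x,y) = (2x, 2y): v = (1, 0) has norm max(|1|, |0|) = 1, but T(v) = (2, 0) has norm 2 -- not preserved.

Therefore the answer is (A).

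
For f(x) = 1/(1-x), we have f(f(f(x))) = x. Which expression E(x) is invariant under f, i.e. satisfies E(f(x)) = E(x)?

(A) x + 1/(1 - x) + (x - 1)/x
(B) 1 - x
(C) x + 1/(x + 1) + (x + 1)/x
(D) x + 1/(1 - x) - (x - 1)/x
A

Replace x by f(x) = 1/(1 - x) in each option and simplify. As a quick numerical cross-check, also compare E(4) with E(f(4)) = E(-1/3).

(A) x + 1/(1 - x) + (x - 1)/x  ->  (1/(1 - x)) + 1/(1 - (1/(1 - x))) + ((1/(1 - x)) - 1)/(1/(1 - x)), which simplifies back to x + 1/(1 - x) + (x - 1)/x; check: E(4) = 53/12, E(-1/3) = 53/12.   [invariant]
(B) 1 - x  ->  1 - (1/(1 - x)) = x/(x - 1); check: E(4) = -3 but E(-1/3) = 4/3.   [not invariant]
(C) x + 1/(x + 1) + (x + 1)/x  ->  (1/(1 - x)) + 1/((1/(1 - x)) + 1) + ((1/(1 - x)) + 1)/(1/(1 - x)) = (-x^3 + 6x^2 - 11x + 7)/(x^2 - 3x + 2); check: E(4) = 109/20 but E(-1/3) = -5/6.   [not invariant]
(D) x + 1/(1 - x) - (x - 1)/x  ->  (1/(1 - x)) + 1/(1 - (1/(1 - x))) - ((1/(1 - x)) - 1)/(1/(1 - x)) = (x^2(1 - x) - x + (x - 1)^2)/(x(x - 1)); check: E(4) = 35/12 but E(-1/3) = -43/12.   [not invariant]

Only (A) is unchanged. Indeed f(f(x)) = 1/(1 - 1/(1-x)) = (1-x)/(-x) = (x-1)/x, so E(x) = x + f(x) + f(f(x)) is the sum over the whole 3-cycle; applying f just permutes the three terms cyclically (x -> f(x) -> f(f(x)) -> x), leaving the sum unchanged.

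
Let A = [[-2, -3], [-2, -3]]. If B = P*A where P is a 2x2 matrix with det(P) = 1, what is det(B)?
0

By the multiplicative property of determinants, det(B) = det(P*A) = det(P) * det(A) = det(A),
so the determinant is invariant under multiplication by any determinant-1 matrix; we just need det(A).

det(A) = (-2)(-3) - (-3)(-2) = 6 - 6 = 0

Therefore det(B) = 1 * 0 = 0.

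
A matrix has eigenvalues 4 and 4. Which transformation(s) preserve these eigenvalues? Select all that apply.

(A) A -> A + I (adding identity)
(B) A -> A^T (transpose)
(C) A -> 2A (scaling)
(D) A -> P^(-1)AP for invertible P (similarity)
B and D

Eigenvalues are preserved by:
1. Similarity transformations: A -> P^(-1)AP (same characteristic polynomial)
2. Transpose: A^T has the same eigenvalues as A

Eigenvalues are NOT preserved by:
- Adding identity: eigenvalues become 4+1, 4+1
- Scaling: eigenvalues become 8, 8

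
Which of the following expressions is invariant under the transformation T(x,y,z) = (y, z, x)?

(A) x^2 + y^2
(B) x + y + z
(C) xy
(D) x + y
B

Apply T(x,y,z) = (y, z, x) to each option, i.e. replace (x, y, z) by the transformed coordinates.
Substitute the transformed coordinates into each option and compare with the original:
(A) x^2 + y^2  ->  (y)^2 + (z)^2 = y^2 + z^2   [differs from x^2 + y^2: not invariant]
(B) x + y + z  ->  (y) + (z) + (x) = x + y + z   [equals x + y + z: invariant]
(C) xy  ->  (y)(z) = yz   [differs from xy: not invariant]
(D) x + y  ->  (y) + (z) = y + z   [differs from x + y: not invariant]

Only option (B), x + y + z, is unchanged by the transformation.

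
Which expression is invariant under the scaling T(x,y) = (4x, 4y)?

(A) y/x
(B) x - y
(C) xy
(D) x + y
A

Under the uniform scaling T(x,y) = (4x, 4y):
Substitute the transformed coordinates into each option and compare with the original:
(A) y/x  ->  (4y)/(4x) = y/x   [equals y/x: invariant]
(B) x - y  ->  (4x) - (4y) = 4x - 4y   [differs from x - y: not invariant]
(C) xy  ->  (4x)(4y) = 16xy   [differs from xy: not invariant]
(D) x + y  ->  (4x) + (4y) = 4x + 4y   [differs from x + y: not invariant]

Only option (A), y/x, is unchanged by the transformation.
The common factor 4 cancels in a ratio of coordinates, while sums, products and sums of squares pick up factors of 4 or 16.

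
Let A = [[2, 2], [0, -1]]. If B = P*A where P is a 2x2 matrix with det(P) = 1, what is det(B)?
-2

By the multiplicative property of determinants, det(B) = det(P*A) = det(P) * det(A) = det(A),
so the determinant is invariant under multiplication by any determinant-1 matrix; we just need det(A).

det(A) = (2)(-1) - (2)(0) = -2 - 0 = -2

Therefore det(B) = 1 * (-2) = -2.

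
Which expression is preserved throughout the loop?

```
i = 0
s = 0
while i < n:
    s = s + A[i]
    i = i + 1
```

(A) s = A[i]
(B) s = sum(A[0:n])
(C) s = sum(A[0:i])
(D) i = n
C

A loop invariant must hold before the first iteration and be re-established by every execution of the body.

(C) s = sum(A[0:i]): Initially i = 0 and s = 0 = sum of the empty slice A[0:0]. If s = sum(A[0:i]) holds at the top of an iteration, the body sets s to sum(A[0:i]) + A[i] = sum(A[0:i+1]) and then i to i+1, so s = sum(A[0:i]) holds again. At exit i = n, giving s = sum(A[0:n]).

The other options fail:
(A) s = A[i]: after the first iteration s = A[0] but i = 1, so s = A[i] compares s with the wrong element (and fails in general).
(B) s = sum(A[0:n]): false before the loop (s = 0, not the full sum) -- it only becomes true at exit.
(D) i = n: false initially (i = 0); it is the exit condition, not an invariant.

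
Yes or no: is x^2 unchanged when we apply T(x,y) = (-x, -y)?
Yes

Substitute T(x,y) = (-x, -y) into the expression and compare with the original.

Original: x^2
After applying T: (-x)^2 = x^2

This is identical to the original x^2, so the expression is invariant.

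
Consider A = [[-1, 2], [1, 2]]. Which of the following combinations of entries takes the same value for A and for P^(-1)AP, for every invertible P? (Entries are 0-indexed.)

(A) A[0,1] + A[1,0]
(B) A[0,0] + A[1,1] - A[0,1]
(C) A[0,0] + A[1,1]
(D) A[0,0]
C

A[0,0] + A[1,1] is the trace of A. By the cyclic property of the trace, tr(P^(-1)AP) = tr(APP^(-1)) = tr(A), so it is the same for every matrix similar to A.

The other combinations are not similarity invariants. For example, take P = [[1, 1], [0, 1]] (det P = 1), so P^(-1) = [[1, -1], [0, 1]] and
B = P^(-1)AP = [[-2, -2], [1, 3]].
Evaluating each option on A and on B:
(A) A[0,1] + A[1,0]: 3 for A, -1 for B -> changes
(B) A[0,0] + A[1,1] - A[0,1]: -1 for A, 3 for B -> changes
(C) A[0,0] + A[1,1]: 1 for A, 1 for B -> unchanged
(D) A[0,0]: -1 for A, -2 for B -> changes

Only (C) A[0,0] + A[1,1] = 1 survives (and it does so for every P, not just this one), so it is the invariant.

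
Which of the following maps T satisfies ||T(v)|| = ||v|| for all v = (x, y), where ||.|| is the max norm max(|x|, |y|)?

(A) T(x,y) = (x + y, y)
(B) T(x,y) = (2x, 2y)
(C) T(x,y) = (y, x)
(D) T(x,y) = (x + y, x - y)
C

A transformation preserves a norm if ||T(v)|| = ||v|| for every v; a single vector where the norm changes rules an option out.

(A) T(x,y) = (x + y, y): v = (1, 1) has norm max(|1|, |1|) = 1, but T(v) = (2, 1) has norm 2 -- not preserved.
(B) T(x,y) = (2x, 2y): v = (1, 0) has norm max(|1|, |0|) = 1, but T(v) = (2, 0) has norm 2 -- not preserved.
(C) T(x,y) = (y, x): preserves the norm -- it only permutes the coordinates and/or flips signs, which leaves max(|x|, |y|) unchanged.
(D) T(x,y) = (x + y, x - y): v = (1, 1) has norm max(|1|, |1|) = 1, but T(v) = (2, 0) has norm 2 -- not preserved.

Therefore the answer is (C).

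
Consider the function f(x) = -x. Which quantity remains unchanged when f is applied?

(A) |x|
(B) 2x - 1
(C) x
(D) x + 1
A

For f(x) = -x:
Applying f replaces x by -x. Since |-x| = |x|, the absolute value is unchanged by f, whereas x -> -x, 2x - 1 -> -2x - 1 and x + 1 -> -x + 1 all change.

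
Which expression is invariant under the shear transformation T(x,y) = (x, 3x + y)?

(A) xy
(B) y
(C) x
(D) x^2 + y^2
C

Under the shear T(x,y) = (x, 3x + y):
Substitute the transformed coordinates into each option and compare with the original:
(A) xy  ->  (x)(3x + y) = 3x^2 + xy   [differs from xy: not invariant]
(B) y  ->  (3x + y) = 3x + y   [differs from y: not invariant]
(C) x  ->  (x) = x   [equals x: invariant]
(D) x^2 + y^2  ->  (x)^2 + (3x + y)^2 = 10x^2 + 6xy + y^2   [differs from x^2 + y^2: not invariant]

Only option (C), x, is unchanged by the transformation.
A vertical shear moves points parallel to the y-axis, so the x-coordinate (and any function of x alone) is unchanged.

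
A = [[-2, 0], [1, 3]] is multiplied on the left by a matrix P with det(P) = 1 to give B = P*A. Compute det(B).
-6

By the multiplicative property of determinants, det(B) = det(P*A) = det(P) * det(A) = det(A),
so the determinant is invariant under multiplication by any determinant-1 matrix; we just need det(A).

det(A) = (-2)(3) - (0)(1) = -6 - 0 = -6

Therefore det(B) = 1 * (-6) = -6.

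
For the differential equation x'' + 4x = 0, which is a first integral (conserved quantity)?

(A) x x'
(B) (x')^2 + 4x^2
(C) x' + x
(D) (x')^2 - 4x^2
B

A first integral I satisfies dI/dt = 0 along every solution. Differentiate each option and use the equation of motion:
(A) d/dt[x x'] = (x')^2 + x x'' = (x')^2 - 4x^2, not identically 0
(B) d/dt[(x')^2 + 4x^2] = 2x'x'' + 8x x' = 2x'(-4x) + 8x x' = 0
(C) d/dt[x' + x] = x'' + x' = -4x + x', not identically 0
(D) d/dt[(x')^2 - 4x^2] = 2x'x'' - 8x x' = -16x x', not identically 0

Only (B) has zero time-derivative. So the energy-like quantity (x')^2 + 4x^2 is the first integral.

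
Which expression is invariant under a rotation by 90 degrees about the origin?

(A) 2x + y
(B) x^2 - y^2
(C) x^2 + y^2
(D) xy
C

A rotation by 90 degrees sends (x, y) to (-y, x).
Substitute the transformed coordinates into each option and compare with the original:
(A) 2x + y  ->  2(-y) + (x) = x - 2y   [differs from 2x + y: not invariant]
(B) x^2 - y^2  ->  (-y)^2 - (x)^2 = -x^2 + y^2   [differs from x^2 - y^2: not invariant]
(C) x^2 + y^2  ->  (-y)^2 + (x)^2 = x^2 + y^2   [equals x^2 + y^2: invariant]
(D) xy  ->  (-y)(x) = -xy   [differs from xy: not invariant]

Only option (C), x^2 + y^2, is unchanged by the transformation.
Geometrically, x^2 + y^2 is the squared distance from the origin, which every rotation about the origin preserves.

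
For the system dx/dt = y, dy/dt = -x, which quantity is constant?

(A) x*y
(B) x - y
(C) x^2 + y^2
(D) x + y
C

A first integral I satisfies dI/dt = 0 along every solution. Differentiate each option and use the equation of motion:
(A) d/dt[x*y] = (dx/dt)y + x(dy/dt) = y^2 - x^2, not identically 0
(B) d/dt[x - y] = y - (-x) = x + y, not identically 0
(C) d/dt[x^2 + y^2] = 2x*dx/dt + 2y*dy/dt = 2x*y + 2y*(-x) = 0
(D) d/dt[x + y] = y + (-x) = y - x, not identically 0

Only (C) has zero time-derivative. So x^2 + y^2 (the squared radius; trajectories are circles) is the conserved quantity.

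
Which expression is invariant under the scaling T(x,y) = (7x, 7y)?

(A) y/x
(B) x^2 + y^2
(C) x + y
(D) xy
A

Under the uniform scaling T(x,y) = (7x, 7y):
Substitute the transformed coordinates into each option and compare with the original:
(A) y/x  ->  (7y)/(7x) = y/x   [equals y/x: invariant]
(B) x^2 + y^2  ->  (7x)^2 + (7y)^2 = 49x^2 + 49y^2   [differs from x^2 + y^2: not invariant]
(C) x + y  ->  (7x) + (7y) = 7x + 7y   [differs from x + y: not invariant]
(D) xy  ->  (7x)(7y) = 49xy   [differs from xy: not invariant]

Only option (A), y/x, is unchanged by the transformation.
The common factor 7 cancels in a ratio of coordinates, while sums, products and sums of squares pick up factors of 7 or 49.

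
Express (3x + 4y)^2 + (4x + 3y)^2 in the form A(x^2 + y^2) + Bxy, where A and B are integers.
25(x^2 + y^2) + 48xy

Expanding: (3x + 4y)^2 = 9x^2 + 24xy + 16y^2
(4x + 3y)^2 = 16x^2 + 24xy + 9y^2
Sum = (9+16)(x^2+y^2) + 48xy = 25(x^2 + y^2) + 48xy
This is symmetric in x and y.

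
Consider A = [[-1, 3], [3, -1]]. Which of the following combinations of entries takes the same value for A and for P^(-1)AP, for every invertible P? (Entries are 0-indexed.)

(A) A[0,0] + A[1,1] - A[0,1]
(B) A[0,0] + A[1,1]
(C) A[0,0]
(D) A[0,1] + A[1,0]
B

A[0,0] + A[1,1] is the trace of A. By the cyclic property of the trace, tr(P^(-1)AP) = tr(APP^(-1)) = tr(A), so it is the same for every matrix similar to A.

The other combinations are not similarity invariants. For example, take P = [[2, 1], [1, 1]] (det P = 1), so P^(-1) = [[1, -1], [-1, 2]] and
B = P^(-1)AP = [[-4, 0], [9, 2]].
Evaluating each option on A and on B:
(A) A[0,0] + A[1,1] - A[0,1]: -5 for A, -2 for B -> changes
(B) A[0,0] + A[1,1]: -2 for A, -2 for B -> unchanged
(C) A[0,0]: -1 for A, -4 for B -> changes
(D) A[0,1] + A[1,0]: 6 for A, 9 for B -> changes

Only (B) A[0,0] + A[1,1] = -2 survives (and it does so for every P, not just this one), so it is the invariant.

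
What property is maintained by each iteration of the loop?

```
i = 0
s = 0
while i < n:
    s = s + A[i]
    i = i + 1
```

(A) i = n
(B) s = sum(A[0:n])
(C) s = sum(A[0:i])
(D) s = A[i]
C

A loop invariant must hold before the first iteration and be re-established by every execution of the body.

(C) s = sum(A[0:i]): Initially i = 0 and s = 0 = sum of the empty slice A[0:0]. If s = sum(A[0:i]) holds at the top of an iteration, the body sets s to sum(A[0:i]) + A[i] = sum(A[0:i+1]) and then i to i+1, so s = sum(A[0:i]) holds again. At exit i = n, giving s = sum(A[0:n]).

The other options fail:
(A) i = n: false initially (i = 0); it is the exit condition, not an invariant.
(B) s = sum(A[0:n]): false before the loop (s = 0, not the full sum) -- it only becomes true at exit.
(D) s = A[i]: after the first iteration s = A[0] but i = 1, so s = A[i] compares s with the wrong element (and fails in general).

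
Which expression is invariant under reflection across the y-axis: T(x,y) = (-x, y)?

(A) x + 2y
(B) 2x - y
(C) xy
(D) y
D

The map is reflection across the y-axis: T(x,y) = (-x, y).
Substitute the transformed coordinates into each option and compare with the original:
(A) x + 2y  ->  (-x) + 2(y) = -x + 2y   [differs from x + 2y: not invariant]
(B) 2x - y  ->  2(-x) - (y) = -2x - y   [differs from 2x - y: not invariant]
(C) xy  ->  (-x)(y) = -xy   [differs from xy: not invariant]
(D) y  ->  (y) = y   [equals y: invariant]

Only option (D), y, is unchanged by the transformation.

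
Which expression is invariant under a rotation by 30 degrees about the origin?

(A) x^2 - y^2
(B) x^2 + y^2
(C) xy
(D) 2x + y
B

A rotation by 30 degrees sends (x, y) to (sqrt(3)x/2 - y/2, x/2 + sqrt(3)y/2).
Substitute the transformed coordinates into each option and compare with the original:
(A) x^2 - y^2  ->  (sqrt(3)x/2 - y/2)^2 - (x/2 + sqrt(3)y/2)^2 = x^2/2 - sqrt(3)xy - y^2/2   [differs from x^2 - y^2: not invariant]
(B) x^2 + y^2  ->  (sqrt(3)x/2 - y/2)^2 + (x/2 + sqrt(3)y/2)^2 = x^2 + y^2   [equals x^2 + y^2: invariant]
(C) xy  ->  (sqrt(3)x/2 - y/2)(x/2 + sqrt(3)y/2) = sqrt(3)x^2/4 + xy/2 - sqrt(3)y^2/4   [differs from xy: not invariant]
(D) 2x + y  ->  2(sqrt(3)x/2 - y/2) + (x/2 + sqrt(3)y/2) = x/2 + sqrt(3)x - y + sqrt(3)y/2   [differs from 2x + y: not invariant]

Only option (B), x^2 + y^2, is unchanged by the transformation.
Geometrically, x^2 + y^2 is the squared distance from the origin, which every rotation about the origin preserves.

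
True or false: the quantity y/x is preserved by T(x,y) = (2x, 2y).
True

Substitute T(x,y) = (2x, 2y) into the expression and compare with the original.

Original: y/x
After applying T: (2y)/(2x) = y/x

This is identical to the original y/x, so the expression is invariant.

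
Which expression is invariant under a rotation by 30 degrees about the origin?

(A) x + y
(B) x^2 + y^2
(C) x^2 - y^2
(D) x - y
B

A rotation by 30 degrees sends (x, y) to (sqrt(3)x/2 - y/2, x/2 + sqrt(3)y/2).
Substitute the transformed coordinates into each option and compare with the original:
(A) x + y  ->  (sqrt(3)x/2 - y/2) + (x/2 + sqrt(3)y/2) = x/2 + sqrt(3)x/2 - y/2 + sqrt(3)y/2   [differs from x + y: not invariant]
(B) x^2 + y^2  ->  (sqrt(3)x/2 - y/2)^2 + (x/2 + sqrt(3)y/2)^2 = x^2 + y^2   [equals x^2 + y^2: invariant]
(C) x^2 - y^2  ->  (sqrt(3)x/2 - y/2)^2 - (x/2 + sqrt(3)y/2)^2 = x^2/2 - sqrt(3)xy - y^2/2   [differs from x^2 - y^2: not invariant]
(D) x - y  ->  (sqrt(3)x/2 - y/2) - (x/2 + sqrt(3)y/2) = -x/2 + sqrt(3)x/2 - sqrt(3)y/2 - y/2   [differs from x - y: not invariant]

Only option (B), x^2 + y^2, is unchanged by the transformation.
Geometrically, x^2 + y^2 is the squared distance from the origin, which every rotation about the origin preserves.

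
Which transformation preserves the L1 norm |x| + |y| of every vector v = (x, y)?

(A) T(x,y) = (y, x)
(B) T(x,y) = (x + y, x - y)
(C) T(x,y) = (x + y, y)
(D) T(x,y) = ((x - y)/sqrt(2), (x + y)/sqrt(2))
A

A transformation preserves a norm if ||T(v)|| = ||v|| for every v; a single vector where the norm changes rules an option out.

(A) T(x,y) = (y, x): preserves the norm -- it only permutes the coordinates and/or flips signs, which leaves |x| + |y| unchanged.
(B) T(x,y) = (x + y, x - y): v = (1, 0) has norm |1| + |0| = 1, but T(v) = (1, 1) has norm 2 -- not preserved.
(C) T(x,y) = (x + y, y): v = (0, 1) has norm |0| + |1| = 1, but T(v) = (1, 1) has norm 2 -- not preserved.
(D) T(x,y) = ((x - y)/sqrt(2), (x + y)/sqrt(2)): v = (1, 0) has norm |1| + |0| = 1, but T(v) = (sqrt(2)/2, sqrt(2)/2) has norm sqrt(2) -- not preserved.

Therefore the answer is (A).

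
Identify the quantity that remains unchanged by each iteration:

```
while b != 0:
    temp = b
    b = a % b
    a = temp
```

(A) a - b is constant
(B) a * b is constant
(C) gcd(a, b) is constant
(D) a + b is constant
C

A loop invariant must hold before the first iteration and be re-established by every execution of the body.

(C) gcd(a, b) is constant: One iteration replaces (a, b) by (b, a mod b). Since a mod b = a - q*b for an integer q, any common divisor of a and b divides b and a mod b, and conversely; hence gcd(b, a mod b) = gcd(a, b). For instance (36, 5) -> (5, 1) keeps gcd = 1. At exit b = 0 and a = gcd of the original inputs.

The other options fail:
(A) a - b is constant: e.g. (a, b) = (36, 5) -> (5, 1): the difference goes from 31 to 4.
(B) a * b is constant: e.g. (a, b) = (36, 5) -> (5, 1): the product goes from 180 to 5.
(D) a + b is constant: e.g. (a, b) = (36, 5) -> (5, 1): the sum goes from 41 to 6.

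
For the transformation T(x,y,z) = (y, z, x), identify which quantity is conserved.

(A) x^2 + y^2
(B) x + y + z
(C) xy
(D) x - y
B

Apply T(x,y,z) = (y, z, x) to each option, i.e. replace (x, y, z) by the transformed coordinates.
Substitute the transformed coordinates into each option and compare with the original:
(A) x^2 + y^2  ->  (y)^2 + (z)^2 = y^2 + z^2   [differs from x^2 + y^2: not invariant]
(B) x + y + z  ->  (y) + (z) + (x) = x + y + z   [equals x + y + z: invariant]
(C) xy  ->  (y)(z) = yz   [differs from xy: not invariant]
(D) x - y  ->  (y) - (z) = y - z   [differs from x - y: not invariant]

Only option (B), x + y + z, is unchanged by the transformation.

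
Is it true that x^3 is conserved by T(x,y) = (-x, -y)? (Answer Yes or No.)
No

Substitute T(x,y) = (-x, -y) into the expression and compare with the original.

Original: x^3
After applying T: (-x)^3 = -x^3

This differs from the original x^3 (difference: -2x^3), so the expression is NOT invariant.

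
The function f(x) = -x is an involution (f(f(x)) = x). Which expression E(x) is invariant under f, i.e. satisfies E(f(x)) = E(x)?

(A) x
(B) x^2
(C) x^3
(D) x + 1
B

Replace x by f(x) = -x in each option and simplify. As a quick numerical cross-check, also compare E(4) with E(f(4)) = E(-4).

(A) x  ->  (-x) = -x; check: E(4) = 4 but E(-4) = -4.   [not invariant]
(B) x^2  ->  (-x)^2, which simplifies back to x^2; check: E(4) = 16, E(-4) = 16.   [invariant]
(C) x^3  ->  (-x)^3 = -x^3; check: E(4) = 64 but E(-4) = -64.   [not invariant]
(D) x + 1  ->  (-x) + 1 = 1 - x; check: E(4) = 5 but E(-4) = -3.   [not invariant]

Only (B) is unchanged. E is symmetric under swapping x with f(x) = -x, which is exactly what an involution does.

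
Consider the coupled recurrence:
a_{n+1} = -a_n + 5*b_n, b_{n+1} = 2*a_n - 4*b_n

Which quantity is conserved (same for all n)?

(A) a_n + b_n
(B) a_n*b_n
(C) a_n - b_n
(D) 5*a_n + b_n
A

Replace a_n by a_{n+1} = -a_n + 5*b_n and b_n by b_{n+1} = 2*a_n - 4*b_n in each option and simplify:
(A) a_n + b_n  ->  (-a_n + 5*b_n) + (2*a_n - 4*b_n) = a_n + b_n   [conserved]
(B) a_n*b_n  ->  (-a_n + 5*b_n)*(2*a_n - 4*b_n) = -2*a_n^2 + 14*a_n*b_n - 20*b_n^2   [not conserved]
(C) a_n - b_n  ->  (-a_n + 5*b_n) - (2*a_n - 4*b_n) = -3*a_n + 9*b_n   [not conserved]
(D) 5*a_n + b_n  ->  5*(-a_n + 5*b_n) + (2*a_n - 4*b_n) = -3*a_n + 21*b_n   [not conserved]

Only (A) a_n + b_n returns to itself after one step, so it is the conserved quantity.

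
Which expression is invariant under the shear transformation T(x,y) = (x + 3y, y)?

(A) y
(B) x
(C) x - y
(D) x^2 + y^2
A

Under the shear T(x,y) = (x + 3y, y):
Substitute the transformed coordinates into each option and compare with the original:
(A) y  ->  (y) = y   [equals y: invariant]
(B) x  ->  (x + 3y) = x + 3y   [differs from x: not invariant]
(C) x - y  ->  (x + 3y) - (y) = x + 2y   [differs from x - y: not invariant]
(D) x^2 + y^2  ->  (x + 3y)^2 + (y)^2 = x^2 + 6xy + 10y^2   [differs from x^2 + y^2: not invariant]

Only option (A), y, is unchanged by the transformation.
A horizontal shear moves points parallel to the x-axis, so the y-coordinate (and any function of y alone) is unchanged.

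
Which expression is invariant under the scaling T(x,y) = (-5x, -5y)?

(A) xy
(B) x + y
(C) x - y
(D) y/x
D

Under the uniform scaling T(x,y) = (-5x, -5y):
Substitute the transformed coordinates into each option and compare with the original:
(A) xy  ->  (-5x)(-5y) = 25xy   [differs from xy: not invariant]
(B) x + y  ->  (-5x) + (-5y) = -5x - 5y   [differs from x + y: not invariant]
(C) x - y  ->  (-5x) - (-5y) = -5x + 5y   [differs from x - y: not invariant]
(D) y/x  ->  (-5y)/(-5x) = y/x   [equals y/x: invariant]

Only option (D), y/x, is unchanged by the transformation.
The common factor -5 cancels in a ratio of coordinates, while sums, products and sums of squares pick up factors of -5 or 25.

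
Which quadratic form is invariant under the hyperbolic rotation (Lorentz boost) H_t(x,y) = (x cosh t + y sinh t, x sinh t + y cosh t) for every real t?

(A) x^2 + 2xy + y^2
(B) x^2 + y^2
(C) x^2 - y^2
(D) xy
C

Write x' = x cosh t + y sinh t, y' = x sinh t + y cosh t and substitute into each option:
(A) x^2 + 2xy + y^2: (x' + y')^2 with x' + y' = (x + y)(cosh t + sinh t) = (x + y)e^t, so it becomes (x + y)^2 e^(2t)   [not invariant for t != 0]
(B) x^2 + y^2: (x cosh t + y sinh t)^2 + (x sinh t + y cosh t)^2 = (x^2 + y^2)(cosh^2 t + sinh^2 t) + 4xy sinh t cosh t = (x^2 + y^2) cosh 2t + 2xy sinh 2t   [not invariant for t != 0]
(C) x^2 - y^2: (x cosh t + y sinh t)^2 - (x sinh t + y cosh t)^2 = x^2(cosh^2 t - sinh^2 t) + 2xy(cosh t sinh t - sinh t cosh t) + y^2(sinh^2 t - cosh^2 t) = x^2 - y^2   [invariant, using cosh^2 t - sinh^2 t = 1]
(D) xy: (x cosh t + y sinh t)(x sinh t + y cosh t) = xy(cosh^2 t + sinh^2 t) + (x^2 + y^2) sinh t cosh t = xy cosh 2t + (x^2 + y^2)(sinh 2t)/2   [not invariant for t != 0]

Only (C) x^2 - y^2 is unchanged; it is the Minkowski form preserved by Lorentz boosts, just as x^2 + y^2 is preserved by ordinary rotations.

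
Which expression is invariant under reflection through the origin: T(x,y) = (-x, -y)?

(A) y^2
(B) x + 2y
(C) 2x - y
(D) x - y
A

The map is reflection through the origin: T(x,y) = (-x, -y).
Substitute the transformed coordinates into each option and compare with the original:
(A) y^2  ->  (-y)^2 = y^2   [equals y^2: invariant]
(B) x + 2y  ->  (-x) + 2(-y) = -x - 2y   [differs from x + 2y: not invariant]
(C) 2x - y  ->  2(-x) - (-y) = -2x + y   [differs from 2x - y: not invariant]
(D) x - y  ->  (-x) - (-y) = -x + y   [differs from x - y: not invariant]

Only option (A), y^2, is unchanged by the transformation.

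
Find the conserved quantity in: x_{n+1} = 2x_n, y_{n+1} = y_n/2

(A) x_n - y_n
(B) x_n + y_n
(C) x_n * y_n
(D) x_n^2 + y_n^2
C

For the recurrence x_{n+1} = 2x_n, y_{n+1} = y_n/2:

x_{n+1} * y_{n+1} = (2x_n) * (y_n/2) = x_n * y_n
The product is conserved.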